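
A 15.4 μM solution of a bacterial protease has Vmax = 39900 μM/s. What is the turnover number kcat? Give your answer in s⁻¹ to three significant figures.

kcat = Vmax/[E]total = 39900 μM/s / 15.4 μM = 2590 s⁻¹.

2590 s⁻¹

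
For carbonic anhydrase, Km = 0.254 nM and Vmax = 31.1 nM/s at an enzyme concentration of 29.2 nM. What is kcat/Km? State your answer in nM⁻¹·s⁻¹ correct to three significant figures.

4.19 nM⁻¹·s⁻¹

kcat = Vmax/[E]total = 31.1/29.2 = 1.07 s⁻¹.
kcat/Km = 1.07/0.254 = 4.19 nM⁻¹·s⁻¹.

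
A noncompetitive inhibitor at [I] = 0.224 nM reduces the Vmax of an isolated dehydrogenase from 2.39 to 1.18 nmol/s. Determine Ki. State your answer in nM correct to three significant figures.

0.218 nM

Noncompetitive: Vmax,app = Vmax/α with α = 1 + [I]/Ki.
α = Vmax/Vmax,app = 2.39/1.18 = 2.025.
Ki = [I]/(α − 1) = 0.224/1.025 = 0.218 nM.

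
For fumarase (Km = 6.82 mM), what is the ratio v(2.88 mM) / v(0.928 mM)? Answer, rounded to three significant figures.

The fractional saturations are [S]/(Km+[S]) = 0.928/7.748 = 0.1198 and 2.88/9.700 = 0.2969.
v₂/v₁ is just their ratio: 0.2969/0.1198 = 2.48.

2.48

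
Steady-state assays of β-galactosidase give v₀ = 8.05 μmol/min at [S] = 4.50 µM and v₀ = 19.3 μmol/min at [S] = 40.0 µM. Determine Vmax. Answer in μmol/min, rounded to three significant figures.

In reciprocal form, 1/v = (Km/Vmax)·(1/[S]) + 1/Vmax. The two points give (1/[S], 1/v) = (0.2222, 0.1242) and (0.02500, 0.05181).
Slope = (0.1242 − 0.05181)/(0.2222 − 0.02500) = 0.3671; intercept = 0.1242 − 0.3671×0.2222 = 0.04263.
Vmax = 1/intercept = 23.5 μmol/min; Km = slope × Vmax = 0.3671 × 23.5 = 8.61 µM.

23.5 μmol/min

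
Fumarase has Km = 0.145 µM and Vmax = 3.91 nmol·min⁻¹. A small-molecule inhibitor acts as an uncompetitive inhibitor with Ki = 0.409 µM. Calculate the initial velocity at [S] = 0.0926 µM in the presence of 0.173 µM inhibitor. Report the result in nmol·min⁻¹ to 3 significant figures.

With α = 1 + [I]/Ki = 1 + 0.173/0.409 = 1.423, the uncompetitive rate law is v = (Vmax/α)·[S] / (Km/α + [S]).
v = (3.91/1.423)×0.0926 / (0.145/1.423 + 0.0926) = 0.2544/0.1945 = 1.31 nmol·min⁻¹.

1.31 nmol·min⁻¹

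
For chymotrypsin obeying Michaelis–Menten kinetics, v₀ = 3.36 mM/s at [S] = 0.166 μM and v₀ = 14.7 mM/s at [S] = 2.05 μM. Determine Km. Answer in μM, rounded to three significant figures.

0.868 μM

In reciprocal form, 1/v = (Km/Vmax)·(1/[S]) + 1/Vmax. The two points give (1/[S], 1/v) = (6.024, 0.2976) and (0.4878, 0.06803).
Slope = (0.2976 − 0.06803)/(6.024 − 0.4878) = 0.04147; intercept = 0.2976 − 0.04147×6.024 = 0.04780.
Vmax = 1/intercept = 20.9 mM/s; Km = slope × Vmax = 0.04147 × 20.9 = 0.868 μM.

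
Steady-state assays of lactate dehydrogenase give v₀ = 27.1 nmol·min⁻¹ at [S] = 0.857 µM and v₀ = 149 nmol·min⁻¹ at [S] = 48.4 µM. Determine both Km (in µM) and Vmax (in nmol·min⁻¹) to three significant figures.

Km = 4.27 µM; Vmax = 162 nmol·min⁻¹

From v = Vmax[S]/(Km+[S]), each point gives Vmax = v(Km+[S])/[S].
Equating: 27.1(Km+0.857)/0.857 = 149(Km+48.4)/48.4.
31.62·Km + 27.1 = 3.079·Km + 149, so (31.62 − 3.079)·Km = 149 − 27.1.
Km = 121.9/28.54 = 4.27 µM; then Vmax = 27.1(4.27+0.857)/0.857 = 162 nmol·min⁻¹.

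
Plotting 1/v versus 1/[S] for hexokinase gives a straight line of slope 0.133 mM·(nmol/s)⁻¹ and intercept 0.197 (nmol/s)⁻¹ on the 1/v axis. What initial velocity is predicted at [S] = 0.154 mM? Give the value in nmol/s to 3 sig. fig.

The y-intercept is 1/Vmax, so Vmax = 1/0.197 = 5.08 nmol/s.
The slope is Km/Vmax, so Km = 0.133 × 5.08 = 0.675 mM.
Then v = 5.08 × 0.154/(0.675 + 0.154) = 0.943 nmol/s.

0.943 nmol/s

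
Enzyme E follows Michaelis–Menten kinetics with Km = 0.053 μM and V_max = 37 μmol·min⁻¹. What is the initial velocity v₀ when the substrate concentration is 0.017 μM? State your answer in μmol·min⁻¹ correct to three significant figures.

v = Vmax·[S]/(Km + [S]) = 37 × 0.017 / (0.053 + 0.017)
  = 0.6290 / 0.07000 = 8.99 μmol·min⁻¹.

8.99 μmol·min⁻¹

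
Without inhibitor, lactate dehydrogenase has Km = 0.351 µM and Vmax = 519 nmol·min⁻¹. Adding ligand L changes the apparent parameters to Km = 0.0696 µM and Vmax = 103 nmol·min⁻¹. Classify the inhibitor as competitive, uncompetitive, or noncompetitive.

uncompetitive

Both Km and Vmax decrease by the same factor (~5.04-fold) — characteristic of uncompetitive inhibition.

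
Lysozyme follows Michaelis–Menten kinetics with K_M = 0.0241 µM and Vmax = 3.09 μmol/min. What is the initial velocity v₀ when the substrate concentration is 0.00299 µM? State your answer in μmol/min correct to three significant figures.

[S]/(Km+[S]) = 0.00299/0.02709 = 0.1104, the fractional saturation.
v = 0.1104 × Vmax = 0.1104 × 3.09 = 0.341 μmol/min.

0.341 μmol/min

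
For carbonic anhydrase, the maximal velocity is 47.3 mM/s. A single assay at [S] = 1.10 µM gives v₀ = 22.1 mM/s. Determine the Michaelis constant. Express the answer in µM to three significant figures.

From v = Vmax[S]/(Km+[S]), Km = [S](Vmax − v)/v.
Km = 1.10 × (47.3 − 22.1) / 22.1 = 27.72/22.1 = 1.25 µM.

1.25 µM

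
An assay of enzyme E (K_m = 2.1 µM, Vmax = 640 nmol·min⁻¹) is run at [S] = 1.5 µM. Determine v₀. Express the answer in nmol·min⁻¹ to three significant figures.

v = Vmax·[S]/(Km + [S]) = 640 × 1.5 / (2.1 + 1.5)
  = 960.0 / 3.600 = 267 nmol·min⁻¹.

267 nmol·min⁻¹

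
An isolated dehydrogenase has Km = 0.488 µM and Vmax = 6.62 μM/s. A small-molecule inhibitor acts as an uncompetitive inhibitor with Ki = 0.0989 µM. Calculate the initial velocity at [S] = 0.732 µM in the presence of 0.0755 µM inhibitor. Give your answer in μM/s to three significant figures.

2.72 μM/s

With α = 1 + [I]/Ki = 1 + 0.0755/0.0989 = 1.763, the uncompetitive rate law is v = (Vmax/α)·[S] / (Km/α + [S]).
v = (6.62/1.763)×0.732 / (0.488/1.763 + 0.732) = 2.748/1.009 = 2.72 μM/s.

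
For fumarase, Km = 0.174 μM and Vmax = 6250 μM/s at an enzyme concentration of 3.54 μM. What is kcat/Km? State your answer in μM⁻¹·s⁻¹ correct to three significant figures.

kcat = Vmax/[E]total = 6250/3.54 = 1770 s⁻¹.
kcat/Km = 1770/0.174 = 10100 μM⁻¹·s⁻¹.

10100 μM⁻¹·s⁻¹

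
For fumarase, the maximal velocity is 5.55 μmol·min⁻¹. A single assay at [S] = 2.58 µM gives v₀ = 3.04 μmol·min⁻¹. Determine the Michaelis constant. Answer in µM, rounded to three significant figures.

2.13 µM

v/Vmax = 3.04/5.55 = 0.5477 = [S]/(Km+[S]).
So Km + [S] = [S]/0.5477 = 4.710 µM, giving Km = 4.710 − 2.58 = 2.13 µM.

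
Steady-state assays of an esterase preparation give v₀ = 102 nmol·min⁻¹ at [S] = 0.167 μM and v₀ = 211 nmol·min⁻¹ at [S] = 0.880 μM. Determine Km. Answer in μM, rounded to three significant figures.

From v = Vmax[S]/(Km+[S]), each point gives Vmax = v(Km+[S])/[S].
Equating: 102(Km+0.167)/0.167 = 211(Km+0.880)/0.880.
610.8·Km + 102 = 239.8·Km + 211, so (610.8 − 239.8)·Km = 211 − 102.
Km = 109.0/371.0 = 0.294 μM; then Vmax = 102(0.294+0.167)/0.167 = 281 nmol·min⁻¹.

0.294 μM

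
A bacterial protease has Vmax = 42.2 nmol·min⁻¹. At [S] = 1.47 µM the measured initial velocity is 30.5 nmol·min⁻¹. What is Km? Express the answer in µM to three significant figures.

From v = Vmax[S]/(Km+[S]), Km = [S](Vmax − v)/v.
Km = 1.47 × (42.2 − 30.5) / 30.5 = 17.20/30.5 = 0.564 µM.

0.564 µM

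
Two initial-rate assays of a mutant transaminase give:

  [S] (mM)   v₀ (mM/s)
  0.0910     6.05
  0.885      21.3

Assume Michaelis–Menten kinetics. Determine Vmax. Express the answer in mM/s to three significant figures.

30.0 mM/s

From v = Vmax[S]/(Km+[S]), each point gives Vmax = v(Km+[S])/[S].
Equating: 6.05(Km+0.0910)/0.0910 = 21.3(Km+0.885)/0.885.
66.48·Km + 6.05 = 24.07·Km + 21.3, so (66.48 − 24.07)·Km = 21.3 − 6.05.
Km = 15.25/42.42 = 0.360 mM; then Vmax = 6.05(0.360+0.0910)/0.0910 = 30.0 mM/s.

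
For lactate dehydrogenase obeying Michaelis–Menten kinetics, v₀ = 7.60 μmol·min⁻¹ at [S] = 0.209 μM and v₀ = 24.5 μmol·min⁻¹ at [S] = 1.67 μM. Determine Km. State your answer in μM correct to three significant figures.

In reciprocal form, 1/v = (Km/Vmax)·(1/[S]) + 1/Vmax. The two points give (1/[S], 1/v) = (4.785, 0.1316) and (0.5988, 0.04082).
Slope = (0.1316 − 0.04082)/(4.785 − 0.5988) = 0.02168; intercept = 0.1316 − 0.02168×4.785 = 0.02783.
Vmax = 1/intercept = 35.9 μmol·min⁻¹; Km = slope × Vmax = 0.02168 × 35.9 = 0.779 μM.

0.779 μM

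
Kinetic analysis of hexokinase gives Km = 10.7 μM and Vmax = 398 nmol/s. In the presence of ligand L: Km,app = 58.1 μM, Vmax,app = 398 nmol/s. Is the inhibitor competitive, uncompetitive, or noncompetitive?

competitive

Km increases (10.7 → 58.1 μM) while Vmax is unchanged — the hallmark of competitive inhibition.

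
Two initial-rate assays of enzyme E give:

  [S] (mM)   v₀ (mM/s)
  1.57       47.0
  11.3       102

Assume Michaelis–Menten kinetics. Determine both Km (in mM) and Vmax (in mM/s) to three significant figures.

Km = 2.63 mM; Vmax = 126 mM/s

In reciprocal form, 1/v = (Km/Vmax)·(1/[S]) + 1/Vmax. The two points give (1/[S], 1/v) = (0.6369, 0.02128) and (0.08850, 0.009804).
Slope = (0.02128 − 0.009804)/(0.6369 − 0.08850) = 0.02092; intercept = 0.02128 − 0.02092×0.6369 = 0.007953.
Vmax = 1/intercept = 126 mM/s; Km = slope × Vmax = 0.02092 × 126 = 2.63 mM.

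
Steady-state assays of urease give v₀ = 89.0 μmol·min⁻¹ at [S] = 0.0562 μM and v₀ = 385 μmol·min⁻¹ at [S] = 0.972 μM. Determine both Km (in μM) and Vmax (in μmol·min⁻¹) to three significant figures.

Km = 0.249 μM; Vmax = 484 μmol·min⁻¹

In reciprocal form, 1/v = (Km/Vmax)·(1/[S]) + 1/Vmax. The two points give (1/[S], 1/v) = (17.79, 0.01124) and (1.029, 0.002597).
Slope = (0.01124 − 0.002597)/(17.79 − 1.029) = 0.0005153; intercept = 0.01124 − 0.0005153×17.79 = 0.002067.
Vmax = 1/intercept = 484 μmol·min⁻¹; Km = slope × Vmax = 0.0005153 × 484 = 0.249 μM.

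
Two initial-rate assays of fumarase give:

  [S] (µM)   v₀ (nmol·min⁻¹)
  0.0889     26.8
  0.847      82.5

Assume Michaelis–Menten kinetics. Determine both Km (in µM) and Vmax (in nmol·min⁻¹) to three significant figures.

In reciprocal form, 1/v = (Km/Vmax)·(1/[S]) + 1/Vmax. The two points give (1/[S], 1/v) = (11.25, 0.03731) and (1.181, 0.01212).
Slope = (0.03731 − 0.01212)/(11.25 − 1.181) = 0.002502; intercept = 0.03731 − 0.002502×11.25 = 0.009167.
Vmax = 1/intercept = 109 nmol·min⁻¹; Km = slope × Vmax = 0.002502 × 109 = 0.273 µM.

Km = 0.273 µM; Vmax = 109 nmol·min⁻¹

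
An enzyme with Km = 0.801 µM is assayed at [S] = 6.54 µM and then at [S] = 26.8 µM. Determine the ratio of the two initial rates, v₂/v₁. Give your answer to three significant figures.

The fractional saturations are [S]/(Km+[S]) = 6.54/7.341 = 0.8909 and 26.8/27.60 = 0.9710.
v₂/v₁ is just their ratio: 0.9710/0.8909 = 1.09.

1.09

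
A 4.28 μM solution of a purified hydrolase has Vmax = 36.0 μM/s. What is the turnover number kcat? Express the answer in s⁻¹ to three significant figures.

kcat = Vmax/[E]total = 36.0 μM/s / 4.28 μM = 8.41 s⁻¹.

8.41 s⁻¹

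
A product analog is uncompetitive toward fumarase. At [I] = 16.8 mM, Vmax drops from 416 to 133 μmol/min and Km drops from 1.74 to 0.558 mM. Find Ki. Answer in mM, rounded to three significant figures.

Uncompetitive: Vmax,app = Vmax/α (and Km,app = Km/α) with α = 1 + [I]/Ki.
α = Vmax/Vmax,app = 416/133 = 3.128.
Ki = [I]/(α − 1) = 16.8/2.128 = 7.90 mM.

7.90 mM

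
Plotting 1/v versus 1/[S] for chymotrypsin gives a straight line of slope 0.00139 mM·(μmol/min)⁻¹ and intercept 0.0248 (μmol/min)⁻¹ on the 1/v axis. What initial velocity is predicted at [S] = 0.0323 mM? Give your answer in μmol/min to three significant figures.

14.7 μmol/min

The y-intercept is 1/Vmax, so Vmax = 1/0.0248 = 40.3 μmol/min.
The slope is Km/Vmax, so Km = 0.00139 × 40.3 = 0.0560 mM.
Then v = 40.3 × 0.0323/(0.0560 + 0.0323) = 14.7 μmol/min.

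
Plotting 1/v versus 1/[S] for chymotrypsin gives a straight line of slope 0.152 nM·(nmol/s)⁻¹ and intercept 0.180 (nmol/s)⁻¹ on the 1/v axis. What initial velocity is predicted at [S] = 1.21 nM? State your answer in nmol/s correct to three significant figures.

3.27 nmol/s

The y-intercept is 1/Vmax, so Vmax = 1/0.180 = 5.56 nmol/s.
The slope is Km/Vmax, so Km = 0.152 × 5.56 = 0.844 nM.
Then v = 5.56 × 1.21/(0.844 + 1.21) = 3.27 nmol/s.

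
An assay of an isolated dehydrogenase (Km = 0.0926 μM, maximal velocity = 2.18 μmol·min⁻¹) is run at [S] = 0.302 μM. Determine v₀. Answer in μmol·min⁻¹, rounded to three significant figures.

v = Vmax·[S]/(Km + [S]) = 2.18 × 0.302 / (0.0926 + 0.302)
  = 0.6584 / 0.3946 = 1.67 μmol·min⁻¹.

1.67 μmol·min⁻¹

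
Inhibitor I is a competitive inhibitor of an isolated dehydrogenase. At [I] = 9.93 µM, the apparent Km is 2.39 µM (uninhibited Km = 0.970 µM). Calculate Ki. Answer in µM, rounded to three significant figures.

6.78 µM

Competitive: Km,app = α·Km with α = 1 + [I]/Ki.
α = Km,app/Km = 2.39/0.970 = 2.464.
Ki = [I]/(α − 1) = 9.93/1.464 = 6.78 µM.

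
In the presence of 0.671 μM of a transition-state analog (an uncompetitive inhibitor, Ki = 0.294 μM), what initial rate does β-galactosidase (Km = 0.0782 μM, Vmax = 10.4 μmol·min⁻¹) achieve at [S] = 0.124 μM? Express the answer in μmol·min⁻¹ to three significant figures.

With α = 1 + [I]/Ki = 1 + 0.671/0.294 = 3.282, the uncompetitive rate law is v = (Vmax/α)·[S] / (Km/α + [S]).
v = (10.4/3.282)×0.124 / (0.0782/3.282 + 0.124) = 0.3929/0.1478 = 2.66 μmol·min⁻¹.

2.66 μmol·min⁻¹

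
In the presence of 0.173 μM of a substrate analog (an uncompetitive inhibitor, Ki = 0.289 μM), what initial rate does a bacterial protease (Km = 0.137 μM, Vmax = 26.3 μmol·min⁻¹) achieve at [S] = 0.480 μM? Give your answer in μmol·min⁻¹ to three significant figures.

14.0 μmol·min⁻¹

With α = 1 + [I]/Ki = 1 + 0.173/0.289 = 1.599, the uncompetitive rate law is v = (Vmax/α)·[S] / (Km/α + [S]).
v = (26.3/1.599)×0.480 / (0.137/1.599 + 0.480) = 7.897/0.5657 = 14.0 μmol·min⁻¹.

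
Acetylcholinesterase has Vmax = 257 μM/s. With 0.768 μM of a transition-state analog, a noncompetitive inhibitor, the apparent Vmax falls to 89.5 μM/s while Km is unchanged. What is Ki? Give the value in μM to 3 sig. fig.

Noncompetitive: Vmax,app = Vmax/α with α = 1 + [I]/Ki.
α = Vmax/Vmax,app = 257/89.5 = 2.872.
Since α = 1 + [I]/Ki, [I]/Ki = 2.872 − 1 = 1.872 and Ki = 0.768/1.872 = 0.410 μM.

0.410 μM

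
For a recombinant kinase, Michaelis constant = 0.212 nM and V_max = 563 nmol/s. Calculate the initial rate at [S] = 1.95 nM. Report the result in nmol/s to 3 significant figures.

v = Vmax·[S]/(Km + [S]) = 563 × 1.95 / (0.212 + 1.95)
  = 1098 / 2.162 = 508 nmol/s.

508 nmol/s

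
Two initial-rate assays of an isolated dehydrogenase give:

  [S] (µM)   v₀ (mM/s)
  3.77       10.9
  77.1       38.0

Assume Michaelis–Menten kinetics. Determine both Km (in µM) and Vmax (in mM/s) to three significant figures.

From v = Vmax[S]/(Km+[S]), each point gives Vmax = v(Km+[S])/[S].
Equating: 10.9(Km+3.77)/3.77 = 38.0(Km+77.1)/77.1.
2.891·Km + 10.9 = 0.4929·Km + 38.0, so (2.891 − 0.4929)·Km = 38.0 − 10.9.
Km = 27.10/2.398 = 11.3 µM; then Vmax = 10.9(11.3+3.77)/3.77 = 43.6 mM/s.

Km = 11.3 µM; Vmax = 43.6 mM/s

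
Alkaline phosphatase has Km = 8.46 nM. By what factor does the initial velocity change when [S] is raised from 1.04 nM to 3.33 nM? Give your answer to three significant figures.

Since Vmax cancels, v₂/v₁ = [S]₂(Km+[S]₁) / [S]₁(Km+[S]₂).
= 3.33×(8.46+1.04) / (1.04×(8.46+3.33)) = 31.64/12.26 = 2.58.

2.58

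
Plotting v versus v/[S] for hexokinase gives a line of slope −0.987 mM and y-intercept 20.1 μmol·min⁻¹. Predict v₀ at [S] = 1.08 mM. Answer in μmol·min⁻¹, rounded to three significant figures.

In the Eadie–Hofstee form v = Vmax − Km·(v/[S]), the slope is −Km and the intercept is Vmax, so Km = 0.987 mM and Vmax = 20.1 μmol·min⁻¹.
v = 20.1 × 1.08/(0.987 + 1.08) = 10.5 μmol·min⁻¹.

10.5 μmol·min⁻¹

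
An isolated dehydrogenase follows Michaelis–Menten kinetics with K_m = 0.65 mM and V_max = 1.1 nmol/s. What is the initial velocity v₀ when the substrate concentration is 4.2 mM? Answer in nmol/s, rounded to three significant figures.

0.953 nmol/s

v = Vmax·[S]/(Km + [S]) = 1.1 × 4.2 / (0.65 + 4.2)
  = 4.620 / 4.850 = 0.953 nmol/s.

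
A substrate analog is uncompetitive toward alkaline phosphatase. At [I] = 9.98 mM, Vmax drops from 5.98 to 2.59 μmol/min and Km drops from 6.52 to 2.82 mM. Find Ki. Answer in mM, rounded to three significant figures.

7.62 mM

Uncompetitive: Vmax,app = Vmax/α (and Km,app = Km/α) with α = 1 + [I]/Ki.
α = Vmax/Vmax,app = 5.98/2.59 = 2.309.
Since α = 1 + [I]/Ki, [I]/Ki = 2.309 − 1 = 1.309 and Ki = 9.98/1.309 = 7.62 mM.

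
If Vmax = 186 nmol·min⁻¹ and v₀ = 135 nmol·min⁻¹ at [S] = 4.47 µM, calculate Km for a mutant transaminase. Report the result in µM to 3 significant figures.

From v = Vmax[S]/(Km+[S]), Km = [S](Vmax − v)/v.
Km = 4.47 × (186 − 135) / 135 = 228.0/135 = 1.69 µM.

1.69 µM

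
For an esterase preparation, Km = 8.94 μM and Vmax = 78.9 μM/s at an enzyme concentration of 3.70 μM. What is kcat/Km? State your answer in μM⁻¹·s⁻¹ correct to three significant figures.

kcat = Vmax/[E]total = 78.9/3.70 = 21.3 s⁻¹.
kcat/Km = 21.3/8.94 = 2.39 μM⁻¹·s⁻¹.

2.39 μM⁻¹·s⁻¹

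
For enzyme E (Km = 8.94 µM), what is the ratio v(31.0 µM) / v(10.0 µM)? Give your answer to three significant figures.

1.47

The fractional saturations are [S]/(Km+[S]) = 10.0/18.94 = 0.5280 and 31.0/39.94 = 0.7762.
v₂/v₁ is just their ratio: 0.7762/0.5280 = 1.47.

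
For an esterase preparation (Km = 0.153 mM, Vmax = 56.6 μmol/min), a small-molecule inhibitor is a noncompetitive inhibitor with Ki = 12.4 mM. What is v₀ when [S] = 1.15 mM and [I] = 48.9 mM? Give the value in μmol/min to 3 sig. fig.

10.1 μmol/min

α = 1 + [I]/Ki = 1 + 48.9/12.4 = 4.944.
For a noncompetitive inhibitor, Vmax is reduced to Vmax/α while Km is unchanged: Km,app = 0.153 mM, Vmax,app = 11.4 μmol/min.
v = Vmax,app·[S]/(Km,app + [S]) = 11.4 × 1.15/(0.153 + 1.15) = 10.1 μmol/min.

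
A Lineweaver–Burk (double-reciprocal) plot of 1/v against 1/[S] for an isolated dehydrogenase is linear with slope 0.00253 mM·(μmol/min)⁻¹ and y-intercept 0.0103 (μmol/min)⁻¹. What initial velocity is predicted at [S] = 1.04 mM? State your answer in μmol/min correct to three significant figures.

78.5 μmol/min

The y-intercept is 1/Vmax, so Vmax = 1/0.0103 = 97.1 μmol/min.
The slope is Km/Vmax, so Km = 0.00253 × 97.1 = 0.246 mM.
Then v = 97.1 × 1.04/(0.246 + 1.04) = 78.5 μmol/min.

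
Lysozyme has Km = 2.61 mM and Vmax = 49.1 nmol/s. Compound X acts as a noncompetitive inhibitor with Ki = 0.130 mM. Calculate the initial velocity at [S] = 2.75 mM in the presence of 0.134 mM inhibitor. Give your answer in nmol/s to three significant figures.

12.4 nmol/s

With α = 1 + [I]/Ki = 1 + 0.134/0.130 = 2.031, the noncompetitive rate law is v = (Vmax/α)·[S] / (Km + [S]).
v = (49.1/2.031)×2.75 / (2.61 + 2.75) = 66.49/5.360 = 12.4 nmol/s.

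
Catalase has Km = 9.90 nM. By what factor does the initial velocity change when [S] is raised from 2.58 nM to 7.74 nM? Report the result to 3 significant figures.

2.12

Since Vmax cancels, v₂/v₁ = [S]₂(Km+[S]₁) / [S]₁(Km+[S]₂).
= 7.74×(9.90+2.58) / (2.58×(9.90+7.74)) = 96.60/45.51 = 2.12.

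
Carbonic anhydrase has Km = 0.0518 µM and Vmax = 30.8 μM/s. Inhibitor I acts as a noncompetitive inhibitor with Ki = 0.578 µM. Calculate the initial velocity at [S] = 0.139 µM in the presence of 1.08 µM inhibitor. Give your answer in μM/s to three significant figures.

7.82 μM/s

With α = 1 + [I]/Ki = 1 + 1.08/0.578 = 2.869, the noncompetitive rate law is v = (Vmax/α)·[S] / (Km + [S]).
v = (30.8/2.869)×0.139 / (0.0518 + 0.139) = 1.492/0.1908 = 7.82 μM/s.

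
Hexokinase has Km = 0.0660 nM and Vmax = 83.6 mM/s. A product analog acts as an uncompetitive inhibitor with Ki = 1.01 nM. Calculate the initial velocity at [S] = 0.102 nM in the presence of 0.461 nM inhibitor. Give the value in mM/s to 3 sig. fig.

With α = 1 + [I]/Ki = 1 + 0.461/1.01 = 1.456, the uncompetitive rate law is v = (Vmax/α)·[S] / (Km/α + [S]).
v = (83.6/1.456)×0.102 / (0.0660/1.456 + 0.102) = 5.855/0.1473 = 39.7 mM/s.

39.7 mM/s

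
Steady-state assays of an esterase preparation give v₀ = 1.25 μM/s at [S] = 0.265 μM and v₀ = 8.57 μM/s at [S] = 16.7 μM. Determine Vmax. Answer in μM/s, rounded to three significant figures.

9.46 μM/s

In reciprocal form, 1/v = (Km/Vmax)·(1/[S]) + 1/Vmax. The two points give (1/[S], 1/v) = (3.774, 0.8000) and (0.05988, 0.1167).
Slope = (0.8000 − 0.1167)/(3.774 − 0.05988) = 0.1840; intercept = 0.8000 − 0.1840×3.774 = 0.1057.
Vmax = 1/intercept = 9.46 μM/s; Km = slope × Vmax = 0.1840 × 9.46 = 1.74 μM.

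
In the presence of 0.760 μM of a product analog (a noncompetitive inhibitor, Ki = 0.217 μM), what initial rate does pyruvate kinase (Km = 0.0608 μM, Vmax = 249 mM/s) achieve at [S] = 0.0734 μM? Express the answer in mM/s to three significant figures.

α = 1 + [I]/Ki = 1 + 0.760/0.217 = 4.502.
For a noncompetitive inhibitor, Vmax is reduced to Vmax/α while Km is unchanged: Km,app = 0.0608 μM, Vmax,app = 55.3 mM/s.
v = Vmax,app·[S]/(Km,app + [S]) = 55.3 × 0.0734/(0.0608 + 0.0734) = 30.2 mM/s.

30.2 mM/s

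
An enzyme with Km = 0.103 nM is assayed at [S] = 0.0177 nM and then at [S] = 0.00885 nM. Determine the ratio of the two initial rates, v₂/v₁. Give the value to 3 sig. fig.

Since Vmax cancels, v₂/v₁ = [S]₂(Km+[S]₁) / [S]₁(Km+[S]₂).
= 0.00885×(0.103+0.0177) / (0.0177×(0.103+0.00885)) = 0.001068/0.001980 = 0.540.

0.540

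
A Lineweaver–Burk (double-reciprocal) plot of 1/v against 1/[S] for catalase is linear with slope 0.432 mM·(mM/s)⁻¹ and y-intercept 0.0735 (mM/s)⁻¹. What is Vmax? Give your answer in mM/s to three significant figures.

13.6 mM/s

The y-intercept of a Lineweaver–Burk plot equals 1/Vmax, so Vmax = 1/0.0735 = 13.6 mM/s.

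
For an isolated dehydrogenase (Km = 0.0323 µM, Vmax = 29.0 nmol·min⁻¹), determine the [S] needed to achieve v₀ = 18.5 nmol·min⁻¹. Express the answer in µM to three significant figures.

0.0569 µM

Rearranging v = Vmax[S]/(Km+[S]) gives [S] = Km·v/(Vmax − v).
[S] = 0.0323 × 18.5 / (29.0 − 18.5) = 0.5976/10.50 = 0.0569 µM.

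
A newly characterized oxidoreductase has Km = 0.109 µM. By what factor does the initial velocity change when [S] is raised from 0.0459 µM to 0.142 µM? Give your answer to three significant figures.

1.91

Since Vmax cancels, v₂/v₁ = [S]₂(Km+[S]₁) / [S]₁(Km+[S]₂).
= 0.142×(0.109+0.0459) / (0.0459×(0.109+0.142)) = 0.02200/0.01152 = 1.91.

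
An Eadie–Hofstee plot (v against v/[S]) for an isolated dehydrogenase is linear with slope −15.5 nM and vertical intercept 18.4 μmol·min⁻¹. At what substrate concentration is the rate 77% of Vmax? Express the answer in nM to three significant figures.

51.9 nM

The Eadie–Hofstee slope gives Km = 15.5 nM (slope = −Km).
v/Vmax = [S]/(Km+[S]) = 0.77 ⇒ [S] = Km·0.77/(1−0.77) = 15.5 × 3.348 = 51.9 nM.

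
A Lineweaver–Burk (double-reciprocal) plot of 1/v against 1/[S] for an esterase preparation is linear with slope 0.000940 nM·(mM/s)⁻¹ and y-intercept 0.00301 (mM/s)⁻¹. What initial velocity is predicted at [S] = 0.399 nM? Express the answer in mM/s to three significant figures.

186 mM/s

The y-intercept is 1/Vmax, so Vmax = 1/0.00301 = 332 mM/s.
The slope is Km/Vmax, so Km = 0.000940 × 332 = 0.312 nM.
Then v = 332 × 0.399/(0.312 + 0.399) = 186 mM/s.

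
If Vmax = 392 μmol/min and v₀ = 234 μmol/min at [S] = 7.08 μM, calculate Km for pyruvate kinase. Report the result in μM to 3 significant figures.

4.78 μM

v/Vmax = 234/392 = 0.5969 = [S]/(Km+[S]).
So Km + [S] = [S]/0.5969 = 11.86 μM, giving Km = 11.86 − 7.08 = 4.78 μM.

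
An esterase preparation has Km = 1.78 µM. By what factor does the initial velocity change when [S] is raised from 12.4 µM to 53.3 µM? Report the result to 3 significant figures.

1.11

Since Vmax cancels, v₂/v₁ = [S]₂(Km+[S]₁) / [S]₁(Km+[S]₂).
= 53.3×(1.78+12.4) / (12.4×(1.78+53.3)) = 755.8/683.0 = 1.11.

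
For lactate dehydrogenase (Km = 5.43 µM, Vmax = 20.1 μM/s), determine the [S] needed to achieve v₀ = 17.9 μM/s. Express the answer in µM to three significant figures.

44.2 µM

Rearranging v = Vmax[S]/(Km+[S]) gives [S] = Km·v/(Vmax − v).
[S] = 5.43 × 17.9 / (20.1 − 17.9) = 97.20/2.200 = 44.2 µM.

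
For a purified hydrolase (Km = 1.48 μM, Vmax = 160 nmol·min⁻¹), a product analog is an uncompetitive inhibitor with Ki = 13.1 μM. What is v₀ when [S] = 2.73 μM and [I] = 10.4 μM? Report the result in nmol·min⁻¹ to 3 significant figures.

With α = 1 + [I]/Ki = 1 + 10.4/13.1 = 1.794, the uncompetitive rate law is v = (Vmax/α)·[S] / (Km/α + [S]).
v = (160/1.794)×2.73 / (1.48/1.794 + 2.73) = 243.5/3.555 = 68.5 nmol·min⁻¹.

68.5 nmol·min⁻¹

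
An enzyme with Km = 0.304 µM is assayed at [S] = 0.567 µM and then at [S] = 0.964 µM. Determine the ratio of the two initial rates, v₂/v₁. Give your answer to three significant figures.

Since Vmax cancels, v₂/v₁ = [S]₂(Km+[S]₁) / [S]₁(Km+[S]₂).
= 0.964×(0.304+0.567) / (0.567×(0.304+0.964)) = 0.8396/0.7190 = 1.17.

1.17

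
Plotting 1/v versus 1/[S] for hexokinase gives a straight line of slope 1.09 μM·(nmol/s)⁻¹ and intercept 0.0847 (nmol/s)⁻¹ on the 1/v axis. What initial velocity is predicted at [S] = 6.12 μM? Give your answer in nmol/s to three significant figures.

The y-intercept is 1/Vmax, so Vmax = 1/0.0847 = 11.8 nmol/s.
The slope is Km/Vmax, so Km = 1.09 × 11.8 = 12.9 μM.
Then v = 11.8 × 6.12/(12.9 + 6.12) = 3.81 nmol/s.

3.81 nmol/s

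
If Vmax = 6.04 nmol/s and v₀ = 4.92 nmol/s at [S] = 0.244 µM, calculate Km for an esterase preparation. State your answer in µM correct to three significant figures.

0.0555 µM

From v = Vmax[S]/(Km+[S]), Km = [S](Vmax − v)/v.
Km = 0.244 × (6.04 − 4.92) / 4.92 = 0.2733/4.92 = 0.0555 µM.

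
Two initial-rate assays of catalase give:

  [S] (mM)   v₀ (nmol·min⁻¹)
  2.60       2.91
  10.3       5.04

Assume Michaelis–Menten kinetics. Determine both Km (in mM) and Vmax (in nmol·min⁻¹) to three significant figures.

From v = Vmax[S]/(Km+[S]), each point gives Vmax = v(Km+[S])/[S].
Equating: 2.91(Km+2.60)/2.60 = 5.04(Km+10.3)/10.3.
1.119·Km + 2.91 = 0.4893·Km + 5.04, so (1.119 − 0.4893)·Km = 5.04 − 2.91.
Km = 2.130/0.6299 = 3.38 mM; then Vmax = 2.91(3.38+2.60)/2.60 = 6.69 nmol·min⁻¹.

Km = 3.38 mM; Vmax = 6.69 nmol·min⁻¹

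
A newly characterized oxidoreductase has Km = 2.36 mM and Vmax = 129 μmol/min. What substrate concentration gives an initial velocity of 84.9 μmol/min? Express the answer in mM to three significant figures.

Rearranging v = Vmax[S]/(Km+[S]) gives [S] = Km·v/(Vmax − v).
[S] = 2.36 × 84.9 / (129 − 84.9) = 200.4/44.10 = 4.54 mM.

4.54 mM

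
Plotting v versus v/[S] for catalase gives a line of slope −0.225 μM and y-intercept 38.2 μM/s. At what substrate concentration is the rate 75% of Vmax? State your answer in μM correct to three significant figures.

The Eadie–Hofstee slope gives Km = 0.225 μM (slope = −Km).
v/Vmax = [S]/(Km+[S]) = 0.75 ⇒ [S] = Km·0.75/(1−0.75) = 0.225 × 3.000 = 0.675 μM.

0.675 μM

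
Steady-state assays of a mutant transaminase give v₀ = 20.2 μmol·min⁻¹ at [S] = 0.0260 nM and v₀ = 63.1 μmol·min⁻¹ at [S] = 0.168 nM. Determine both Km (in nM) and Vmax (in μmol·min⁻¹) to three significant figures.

From v = Vmax[S]/(Km+[S]), each point gives Vmax = v(Km+[S])/[S].
Equating: 20.2(Km+0.0260)/0.0260 = 63.1(Km+0.168)/0.168.
776.9·Km + 20.2 = 375.6·Km + 63.1, so (776.9 − 375.6)·Km = 63.1 − 20.2.
Km = 42.90/401.3 = 0.107 nM; then Vmax = 20.2(0.107+0.0260)/0.0260 = 103 μmol·min⁻¹.

Km = 0.107 nM; Vmax = 103 μmol·min⁻¹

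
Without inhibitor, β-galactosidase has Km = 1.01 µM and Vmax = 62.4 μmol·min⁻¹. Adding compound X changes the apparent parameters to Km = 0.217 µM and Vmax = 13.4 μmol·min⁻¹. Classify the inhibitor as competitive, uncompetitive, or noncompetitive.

Both Km and Vmax decrease by the same factor (~4.66-fold) — characteristic of uncompetitive inhibition.

uncompetitive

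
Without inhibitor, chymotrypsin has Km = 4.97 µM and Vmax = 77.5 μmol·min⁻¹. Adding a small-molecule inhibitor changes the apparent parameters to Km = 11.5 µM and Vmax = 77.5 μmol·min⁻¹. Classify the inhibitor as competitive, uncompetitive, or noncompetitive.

Km increases (4.97 → 11.5 µM) while Vmax is unchanged — the hallmark of competitive inhibition.

competitive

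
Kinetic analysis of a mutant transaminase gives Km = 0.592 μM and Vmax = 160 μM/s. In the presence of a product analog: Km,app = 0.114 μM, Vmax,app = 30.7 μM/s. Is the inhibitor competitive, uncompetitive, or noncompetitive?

Both Km and Vmax decrease by the same factor (~5.21-fold) — characteristic of uncompetitive inhibition.

uncompetitive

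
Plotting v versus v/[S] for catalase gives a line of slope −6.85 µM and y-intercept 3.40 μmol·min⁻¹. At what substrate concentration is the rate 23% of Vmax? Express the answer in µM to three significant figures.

2.05 µM

The Eadie–Hofstee slope gives Km = 6.85 µM (slope = −Km).
v/Vmax = [S]/(Km+[S]) = 0.23 ⇒ [S] = Km·0.23/(1−0.23) = 6.85 × 0.2987 = 2.05 µM.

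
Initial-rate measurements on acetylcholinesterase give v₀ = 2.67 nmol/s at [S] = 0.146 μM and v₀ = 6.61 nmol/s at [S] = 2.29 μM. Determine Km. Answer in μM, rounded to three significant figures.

0.256 μM

From v = Vmax[S]/(Km+[S]), each point gives Vmax = v(Km+[S])/[S].
Equating: 2.67(Km+0.146)/0.146 = 6.61(Km+2.29)/2.29.
18.29·Km + 2.67 = 2.886·Km + 6.61, so (18.29 − 2.886)·Km = 6.61 − 2.67.
Km = 3.940/15.40 = 0.256 μM; then Vmax = 2.67(0.256+0.146)/0.146 = 7.35 nmol/s.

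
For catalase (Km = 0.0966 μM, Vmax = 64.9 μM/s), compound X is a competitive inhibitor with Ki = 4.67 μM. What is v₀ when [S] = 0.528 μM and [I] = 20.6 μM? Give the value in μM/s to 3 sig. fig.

32.6 μM/s

With α = 1 + [I]/Ki = 1 + 20.6/4.67 = 5.411, the competitive rate law is v = Vmax[S] / (αKm + [S]).
v = 64.9×0.528 / (5.411×0.0966 + 0.528) = 34.27/1.051 = 32.6 μM/s.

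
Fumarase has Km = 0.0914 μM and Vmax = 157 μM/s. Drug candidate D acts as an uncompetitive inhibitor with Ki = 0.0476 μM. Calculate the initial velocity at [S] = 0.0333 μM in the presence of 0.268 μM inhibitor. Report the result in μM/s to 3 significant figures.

With α = 1 + [I]/Ki = 1 + 0.268/0.0476 = 6.630, the uncompetitive rate law is v = (Vmax/α)·[S] / (Km/α + [S]).
v = (157/6.630)×0.0333 / (0.0914/6.630 + 0.0333) = 0.7885/0.04709 = 16.7 μM/s.

16.7 μM/s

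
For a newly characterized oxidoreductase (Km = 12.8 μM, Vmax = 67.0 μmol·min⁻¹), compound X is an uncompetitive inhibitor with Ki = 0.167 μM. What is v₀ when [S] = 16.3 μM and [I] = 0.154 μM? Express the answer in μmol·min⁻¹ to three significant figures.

With α = 1 + [I]/Ki = 1 + 0.154/0.167 = 1.922, the uncompetitive rate law is v = (Vmax/α)·[S] / (Km/α + [S]).
v = (67.0/1.922)×16.3 / (12.8/1.922 + 16.3) = 568.2/22.96 = 24.7 μmol·min⁻¹.

24.7 μmol·min⁻¹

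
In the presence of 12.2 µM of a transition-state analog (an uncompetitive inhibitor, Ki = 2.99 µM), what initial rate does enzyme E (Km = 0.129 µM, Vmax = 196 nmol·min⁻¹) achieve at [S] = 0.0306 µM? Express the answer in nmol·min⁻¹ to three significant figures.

α = 1 + [I]/Ki = 1 + 12.2/2.99 = 5.080.
For an uncompetitive inhibitor, both parameters are divided by α, giving Vmax/α and Km/α: Km,app = 0.0254 µM, Vmax,app = 38.6 nmol·min⁻¹.
v = Vmax,app·[S]/(Km,app + [S]) = 38.6 × 0.0306/(0.0254 + 0.0306) = 21.1 nmol·min⁻¹.

21.1 nmol·min⁻¹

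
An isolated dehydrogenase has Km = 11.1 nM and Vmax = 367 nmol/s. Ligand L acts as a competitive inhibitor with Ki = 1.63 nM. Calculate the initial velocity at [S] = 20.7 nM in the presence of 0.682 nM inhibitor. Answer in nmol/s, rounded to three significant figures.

With α = 1 + [I]/Ki = 1 + 0.682/1.63 = 1.418, the competitive rate law is v = Vmax[S] / (αKm + [S]).
v = 367×20.7 / (1.418×11.1 + 20.7) = 7597/36.44 = 208 nmol/s.

208 nmol/s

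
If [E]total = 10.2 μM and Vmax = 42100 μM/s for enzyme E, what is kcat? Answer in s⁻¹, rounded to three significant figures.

4130 s⁻¹

kcat = Vmax/[E]total = 42100 μM/s / 10.2 μM = 4130 s⁻¹.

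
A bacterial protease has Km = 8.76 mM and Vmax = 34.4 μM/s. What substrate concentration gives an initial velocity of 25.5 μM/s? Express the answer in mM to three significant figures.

25.1 mM

The required fractional saturation is v/Vmax = 25.5/34.4 = 0.7413.
Then [S]/(Km+[S]) = 0.7413 ⇒ [S] = 8.76 × 0.7413/(1 − 0.7413) = 25.1 mM.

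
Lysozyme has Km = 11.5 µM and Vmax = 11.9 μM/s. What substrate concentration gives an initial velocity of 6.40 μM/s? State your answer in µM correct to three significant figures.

13.4 µM

Rearranging v = Vmax[S]/(Km+[S]) gives [S] = Km·v/(Vmax − v).
[S] = 11.5 × 6.40 / (11.9 − 6.40) = 73.60/5.500 = 13.4 µM.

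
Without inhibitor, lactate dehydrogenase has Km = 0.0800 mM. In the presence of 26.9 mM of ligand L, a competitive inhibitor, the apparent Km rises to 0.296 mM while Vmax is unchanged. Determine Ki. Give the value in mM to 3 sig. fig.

9.96 mM

Competitive: Km,app = α·Km with α = 1 + [I]/Ki.
α = Km,app/Km = 0.296/0.0800 = 3.700.
Since α = 1 + [I]/Ki, [I]/Ki = 3.700 − 1 = 2.700 and Ki = 26.9/2.700 = 9.96 mM.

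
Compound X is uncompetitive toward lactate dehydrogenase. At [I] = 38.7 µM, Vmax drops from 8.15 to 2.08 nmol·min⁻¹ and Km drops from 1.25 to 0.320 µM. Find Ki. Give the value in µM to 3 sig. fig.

Uncompetitive: Vmax,app = Vmax/α (and Km,app = Km/α) with α = 1 + [I]/Ki.
α = Vmax/Vmax,app = 8.15/2.08 = 3.918.
Ki = [I]/(α − 1) = 38.7/2.918 = 13.3 µM.

13.3 µM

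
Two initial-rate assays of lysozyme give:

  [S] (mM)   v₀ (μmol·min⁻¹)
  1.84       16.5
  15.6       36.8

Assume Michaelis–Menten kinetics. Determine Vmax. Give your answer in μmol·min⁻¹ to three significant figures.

44.0 μmol·min⁻¹

In reciprocal form, 1/v = (Km/Vmax)·(1/[S]) + 1/Vmax. The two points give (1/[S], 1/v) = (0.5435, 0.06061) and (0.06410, 0.02717).
Slope = (0.06061 − 0.02717)/(0.5435 − 0.06410) = 0.06974; intercept = 0.06061 − 0.06974×0.5435 = 0.02270.
Vmax = 1/intercept = 44.0 μmol·min⁻¹; Km = slope × Vmax = 0.06974 × 44.0 = 3.07 mM.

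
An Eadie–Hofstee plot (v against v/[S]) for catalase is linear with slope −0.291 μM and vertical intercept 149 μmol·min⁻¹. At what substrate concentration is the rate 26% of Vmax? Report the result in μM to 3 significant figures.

The Eadie–Hofstee slope gives Km = 0.291 μM (slope = −Km).
v/Vmax = [S]/(Km+[S]) = 0.26 ⇒ [S] = Km·0.26/(1−0.26) = 0.291 × 0.3514 = 0.102 μM.

0.102 μM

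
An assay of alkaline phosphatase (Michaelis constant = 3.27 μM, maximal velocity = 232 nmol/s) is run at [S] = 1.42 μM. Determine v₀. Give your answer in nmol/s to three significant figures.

70.2 nmol/s

[S]/(Km+[S]) = 1.42/4.690 = 0.3028, the fractional saturation.
v = 0.3028 × Vmax = 0.3028 × 232 = 70.2 nmol/s.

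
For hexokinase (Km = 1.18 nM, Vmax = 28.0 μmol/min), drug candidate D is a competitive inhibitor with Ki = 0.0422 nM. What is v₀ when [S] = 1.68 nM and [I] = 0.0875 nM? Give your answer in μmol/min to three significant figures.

α = 1 + [I]/Ki = 1 + 0.0875/0.0422 = 3.073.
For a competitive inhibitor, Vmax is unchanged and the apparent Km becomes α·Km: Km,app = 3.63 nM, Vmax,app = 28.0 μmol/min.
v = Vmax,app·[S]/(Km,app + [S]) = 28.0 × 1.68/(3.63 + 1.68) = 8.86 μmol/min.

8.86 μmol/min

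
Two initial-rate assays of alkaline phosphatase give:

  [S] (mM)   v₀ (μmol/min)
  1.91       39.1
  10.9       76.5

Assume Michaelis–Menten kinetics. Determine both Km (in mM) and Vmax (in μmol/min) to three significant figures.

From v = Vmax[S]/(Km+[S]), each point gives Vmax = v(Km+[S])/[S].
Equating: 39.1(Km+1.91)/1.91 = 76.5(Km+10.9)/10.9.
20.47·Km + 39.1 = 7.018·Km + 76.5, so (20.47 − 7.018)·Km = 76.5 − 39.1.
Km = 37.40/13.45 = 2.78 mM; then Vmax = 39.1(2.78+1.91)/1.91 = 96.0 μmol/min.

Km = 2.78 mM; Vmax = 96.0 μmol/min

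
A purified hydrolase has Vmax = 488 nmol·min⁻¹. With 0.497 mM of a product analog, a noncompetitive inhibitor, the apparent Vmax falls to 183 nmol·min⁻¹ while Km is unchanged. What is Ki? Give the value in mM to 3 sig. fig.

0.298 mM

Noncompetitive: Vmax,app = Vmax/α with α = 1 + [I]/Ki.
α = Vmax/Vmax,app = 488/183 = 2.667.
Ki = [I]/(α − 1) = 0.497/1.667 = 0.298 mM.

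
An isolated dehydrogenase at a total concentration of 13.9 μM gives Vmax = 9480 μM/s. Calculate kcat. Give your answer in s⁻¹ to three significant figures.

682 s⁻¹

kcat = Vmax/[E]total = 9480 μM/s / 13.9 μM = 682 s⁻¹.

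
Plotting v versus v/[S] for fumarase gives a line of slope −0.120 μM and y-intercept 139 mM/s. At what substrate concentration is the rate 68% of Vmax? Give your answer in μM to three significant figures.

0.255 μM

The Eadie–Hofstee slope gives Km = 0.120 μM (slope = −Km).
v/Vmax = [S]/(Km+[S]) = 0.68 ⇒ [S] = Km·0.68/(1−0.68) = 0.120 × 2.125 = 0.255 μM.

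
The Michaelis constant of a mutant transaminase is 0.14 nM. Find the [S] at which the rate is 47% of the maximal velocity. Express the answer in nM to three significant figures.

v/Vmax = [S]/(Km+[S]) = 0.47, so [S] = Km·0.47/(1 − 0.47) = 0.14 × 0.8868.
[S] = 0.124 nM.

0.124 nM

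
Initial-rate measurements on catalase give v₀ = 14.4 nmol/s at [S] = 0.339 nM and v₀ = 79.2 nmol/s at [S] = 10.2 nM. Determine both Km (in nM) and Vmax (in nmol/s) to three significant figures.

In reciprocal form, 1/v = (Km/Vmax)·(1/[S]) + 1/Vmax. The two points give (1/[S], 1/v) = (2.950, 0.06944) and (0.09804, 0.01263).
Slope = (0.06944 − 0.01263)/(2.950 − 0.09804) = 0.01992; intercept = 0.06944 − 0.01992×2.950 = 0.01067.
Vmax = 1/intercept = 93.7 nmol/s; Km = slope × Vmax = 0.01992 × 93.7 = 1.87 nM.

Km = 1.87 nM; Vmax = 93.7 nmol/s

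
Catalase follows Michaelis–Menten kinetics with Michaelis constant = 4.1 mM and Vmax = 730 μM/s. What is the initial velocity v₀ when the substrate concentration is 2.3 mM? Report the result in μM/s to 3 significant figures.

[S]/(Km+[S]) = 2.3/6.400 = 0.3594, the fractional saturation.
v = 0.3594 × Vmax = 0.3594 × 730 = 262 μM/s.

262 μM/s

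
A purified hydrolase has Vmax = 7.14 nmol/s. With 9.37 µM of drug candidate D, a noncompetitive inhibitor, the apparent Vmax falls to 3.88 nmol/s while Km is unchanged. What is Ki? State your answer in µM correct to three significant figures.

11.2 µM

Noncompetitive: Vmax,app = Vmax/α with α = 1 + [I]/Ki.
α = Vmax/Vmax,app = 7.14/3.88 = 1.840.
Since α = 1 + [I]/Ki, [I]/Ki = 1.840 − 1 = 0.8402 and Ki = 9.37/0.8402 = 11.2 µM.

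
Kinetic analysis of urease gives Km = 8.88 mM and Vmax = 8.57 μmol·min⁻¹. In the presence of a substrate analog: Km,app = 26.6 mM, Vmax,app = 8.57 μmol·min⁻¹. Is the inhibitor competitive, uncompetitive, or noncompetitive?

competitive

Km increases (8.88 → 26.6 mM) while Vmax is unchanged — the hallmark of competitive inhibition.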